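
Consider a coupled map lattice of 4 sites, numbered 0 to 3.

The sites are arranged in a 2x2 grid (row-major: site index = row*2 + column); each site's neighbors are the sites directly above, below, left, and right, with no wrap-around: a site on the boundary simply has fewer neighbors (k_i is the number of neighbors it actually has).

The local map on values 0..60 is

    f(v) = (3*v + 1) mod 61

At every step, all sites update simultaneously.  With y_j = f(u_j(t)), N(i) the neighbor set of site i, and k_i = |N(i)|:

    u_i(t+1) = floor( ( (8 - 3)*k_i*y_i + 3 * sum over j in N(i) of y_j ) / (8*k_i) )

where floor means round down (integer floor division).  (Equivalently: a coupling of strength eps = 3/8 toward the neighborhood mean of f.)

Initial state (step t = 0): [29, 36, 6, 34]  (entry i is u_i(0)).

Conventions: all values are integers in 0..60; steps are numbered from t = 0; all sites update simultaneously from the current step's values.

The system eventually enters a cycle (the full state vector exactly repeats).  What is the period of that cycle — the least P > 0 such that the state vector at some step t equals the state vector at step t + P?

Answer: 10
Key observation: The state at step 40, [37, 37, 37, 37], reappears at step 50 — and no state repeats earlier — so the cycle the system enters has period 10.

Derivation:
t=0: [29, 36, 6, 34]
t=1: [29, 42, 24, 38]
t=2: [20, 18, 22, 36]
t=3: [11, 43, 12, 41]
t=4: [29, 11, 29, 9]
t=5: [28, 31, 27, 28]
t=6: [25, 29, 22, 25]
t=7: [15, 22, 9, 15]
t=8: [35, 21, 34, 35]
t=9: [36, 18, 43, 36]
t=10: [41, 52, 23, 41]
t=11: [9, 22, 6, 9]
t=12: [22, 14, 22, 22]
t=13: [12, 29, 6, 12]
t=14: [31, 30, 25, 31]
t=15: [29, 31, 21, 29]
t=16: [23, 30, 12, 23]
t=17: [18, 22, 26, 18]
t=18: [38, 24, 31, 38]
t=19: [42, 27, 40, 42]
t=20: [18, 15, 39, 18]
t=21: [53, 49, 56, 53]
t=22: [37, 30, 43, 37]
t=23: [39, 37, 24, 39]
t=24: [47, 53, 28, 47]
t=25: [24, 31, 22, 24]
t=26: [14, 25, 8, 14]
t=27: [34, 25, 31, 34]
t=28: [35, 25, 36, 35]
t=29: [39, 26, 46, 39]
t=30: [42, 32, 32, 42]
t=31: [16, 24, 24, 16]
t=32: [35, 25, 25, 35]
t=33: [33, 26, 26, 33]
t=34: [31, 25, 25, 31]
t=35: [26, 21, 21, 26]
t=36: [12, 8, 8, 12]
t=37: [32, 29, 29, 32]
t=38: [32, 30, 30, 32]
t=39: [33, 32, 32, 33]
t=40: [37, 37, 37, 37]
t=41: [51, 51, 51, 51]
t=42: [32, 32, 32, 32]
t=43: [36, 36, 36, 36]
t=44: [48, 48, 48, 48]
t=45: [23, 23, 23, 23]
t=46: [9, 9, 9, 9]
t=47: [28, 28, 28, 28]
t=48: [24, 24, 24, 24]
t=49: [12, 12, 12, 12]
t=50: [37, 37, 37, 37]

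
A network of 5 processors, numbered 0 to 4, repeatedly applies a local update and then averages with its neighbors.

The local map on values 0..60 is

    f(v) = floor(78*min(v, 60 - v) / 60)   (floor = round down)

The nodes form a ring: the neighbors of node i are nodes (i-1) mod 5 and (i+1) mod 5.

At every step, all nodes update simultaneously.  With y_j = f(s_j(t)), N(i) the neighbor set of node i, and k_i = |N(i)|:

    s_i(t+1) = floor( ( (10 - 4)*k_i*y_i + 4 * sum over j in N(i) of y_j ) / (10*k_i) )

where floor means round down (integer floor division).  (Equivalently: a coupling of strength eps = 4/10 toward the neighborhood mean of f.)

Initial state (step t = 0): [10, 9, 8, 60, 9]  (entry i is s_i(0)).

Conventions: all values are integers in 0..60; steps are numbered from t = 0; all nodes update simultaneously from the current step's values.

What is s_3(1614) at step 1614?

Simulating step by step:
t=0: [10, 9, 8, 60, 9]
t=1: [12, 11, 8, 4, 9]
t=2: [14, 13, 9, 7, 10]
t=3: [16, 15, 11, 10, 13]
t=4: [19, 18, 14, 13, 16]
t=5: [23, 22, 18, 17, 20]
t=6: [28, 27, 23, 23, 25]
t=7: [35, 34, 30, 29, 32]
t=8: [33, 34, 37, 37, 35]
t=9: [34, 32, 29, 29, 32]
t=10: [34, 35, 36, 36, 35]
t=11: [32, 32, 31, 31, 32]
t=12: [36, 36, 36, 36, 36]
t=13: [31, 31, 31, 31, 31]
t=14: [37, 37, 37, 37, 37]
t=15: [29, 29, 29, 29, 29]
t=16: [37, 37, 37, 37, 37]

Answer: s_3(1614) = 37
Key observation: The state at step 14, [37, 37, 37, 37, 37], reappears at step 16: the system is in a cycle of period 2 from step 14 on.  Therefore the state at step 1614 equals the state at step 14 + ((1614 - 14) mod 2) = 14, which is [37, 37, 37, 37, 37].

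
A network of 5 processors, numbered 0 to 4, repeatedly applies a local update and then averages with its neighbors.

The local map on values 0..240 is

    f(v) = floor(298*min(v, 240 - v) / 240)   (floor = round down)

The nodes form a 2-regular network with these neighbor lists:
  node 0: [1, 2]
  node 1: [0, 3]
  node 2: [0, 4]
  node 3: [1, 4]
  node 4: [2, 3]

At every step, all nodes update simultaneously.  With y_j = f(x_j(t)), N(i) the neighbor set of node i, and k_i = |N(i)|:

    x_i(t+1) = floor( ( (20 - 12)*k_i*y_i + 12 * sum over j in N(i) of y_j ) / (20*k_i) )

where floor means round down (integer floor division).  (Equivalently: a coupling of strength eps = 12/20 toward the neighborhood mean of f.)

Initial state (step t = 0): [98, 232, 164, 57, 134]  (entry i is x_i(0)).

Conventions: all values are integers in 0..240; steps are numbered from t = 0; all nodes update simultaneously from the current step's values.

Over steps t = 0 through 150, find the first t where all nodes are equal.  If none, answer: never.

Simulating step by step:
t=0: [98, 232, 164, 57, 134]  (not all equal)
t=1: [79, 60, 113, 70, 101]  (not all equal)
t=2: [103, 84, 122, 94, 117]  (not all equal)
t=3: [125, 114, 140, 121, 136]  (not all equal)
t=4: [136, 143, 130, 139, 132]  (not all equal)
t=5: [128, 124, 133, 126, 131]  (not all equal)
t=6: [138, 141, 135, 140, 135]  (not all equal)
t=7: [126, 123, 128, 125, 128]  (not all equal)
t=8: [141, 142, 139, 142, 139]  (not all equal)
t=9: [122, 121, 124, 122, 123]  (not all equal)
t=10: [145, 146, 144, 146, 145]  (not all equal)
t=11: [117, 116, 117, 116, 117]  (not all equal)
t=12: [144, 144, 145, 144, 144]  (not all equal)
t=13: [118, 119, 118, 119, 118]  (not all equal)
t=14: [146, 146, 146, 146, 146]  (all equal)

Answer: 14
Key observation: Synchronization is absorbing here: once all nodes are equal they stay equal, and step 14 is the first all-equal step.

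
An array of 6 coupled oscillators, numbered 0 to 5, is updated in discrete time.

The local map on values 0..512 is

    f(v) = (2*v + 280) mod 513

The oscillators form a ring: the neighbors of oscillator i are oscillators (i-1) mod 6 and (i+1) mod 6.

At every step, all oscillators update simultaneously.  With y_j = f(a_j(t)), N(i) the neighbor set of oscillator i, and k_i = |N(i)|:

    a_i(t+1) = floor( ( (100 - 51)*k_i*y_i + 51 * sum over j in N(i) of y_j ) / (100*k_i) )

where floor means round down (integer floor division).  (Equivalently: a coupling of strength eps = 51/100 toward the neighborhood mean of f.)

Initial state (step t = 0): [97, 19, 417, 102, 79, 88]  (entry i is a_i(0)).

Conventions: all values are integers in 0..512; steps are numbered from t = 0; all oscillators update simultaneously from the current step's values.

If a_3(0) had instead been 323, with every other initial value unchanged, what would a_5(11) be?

Answer: a_5(11) = 213
Key observation: This trace re-runs the system from the modified initial state.

Derivation:
t=0: [97, 19, 417, 323, 79, 88]
t=1: [429, 299, 229, 336, 436, 456]
t=2: [190, 264, 315, 304, 216, 142]
t=3: [160, 283, 365, 335, 206, 113]
t=4: [256, 312, 439, 386, 328, 315]
t=5: [337, 296, 171, 154, 315, 373]
t=6: [307, 316, 164, 165, 213, 213]
t=7: [337, 316, 173, 120, 168, 240]
t=8: [380, 336, 158, 58, 115, 259]
t=9: [191, 239, 253, 345, 423, 273]
t=10: [215, 227, 312, 319, 245, 216]
t=11: [203, 258, 351, 363, 279, 213]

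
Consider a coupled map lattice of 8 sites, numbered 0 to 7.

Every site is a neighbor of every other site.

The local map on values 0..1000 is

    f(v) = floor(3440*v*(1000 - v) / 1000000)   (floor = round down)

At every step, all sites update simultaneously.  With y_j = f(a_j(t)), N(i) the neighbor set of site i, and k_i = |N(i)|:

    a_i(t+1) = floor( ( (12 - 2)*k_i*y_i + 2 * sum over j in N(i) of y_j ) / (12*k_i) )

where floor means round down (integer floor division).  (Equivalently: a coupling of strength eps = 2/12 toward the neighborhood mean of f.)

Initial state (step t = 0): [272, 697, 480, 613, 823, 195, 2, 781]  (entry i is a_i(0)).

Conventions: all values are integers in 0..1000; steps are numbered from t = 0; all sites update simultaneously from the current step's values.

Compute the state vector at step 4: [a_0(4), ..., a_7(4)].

Answer: [774, 729, 563, 610, 830, 828, 572, 821]

Derivation:
t=0: [272, 697, 480, 613, 823, 195, 2, 781]
t=1: [663, 699, 806, 772, 517, 548, 117, 588]
t=2: [753, 717, 566, 621, 827, 821, 419, 806]
t=3: [644, 692, 811, 782, 525, 536, 805, 562]
t=4: [774, 729, 563, 610, 830, 828, 572, 821]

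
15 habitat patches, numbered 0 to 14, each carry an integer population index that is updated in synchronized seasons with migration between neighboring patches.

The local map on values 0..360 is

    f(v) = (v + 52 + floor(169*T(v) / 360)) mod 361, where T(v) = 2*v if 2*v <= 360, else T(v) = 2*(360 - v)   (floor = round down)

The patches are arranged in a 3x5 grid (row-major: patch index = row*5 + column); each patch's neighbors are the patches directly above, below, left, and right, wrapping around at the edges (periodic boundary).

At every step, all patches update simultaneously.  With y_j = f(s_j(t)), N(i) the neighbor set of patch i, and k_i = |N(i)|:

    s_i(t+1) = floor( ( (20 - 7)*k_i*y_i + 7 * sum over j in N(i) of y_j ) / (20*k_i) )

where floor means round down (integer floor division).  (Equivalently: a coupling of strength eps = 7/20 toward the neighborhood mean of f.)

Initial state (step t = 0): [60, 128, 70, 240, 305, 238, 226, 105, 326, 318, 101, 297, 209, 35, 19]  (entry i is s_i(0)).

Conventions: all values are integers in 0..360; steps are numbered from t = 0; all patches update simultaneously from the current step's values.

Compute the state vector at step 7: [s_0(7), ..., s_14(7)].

Answer: [204, 305, 306, 96, 59, 175, 284, 220, 161, 58, 71, 112, 292, 194, 56]

Derivation:
t=0: [60, 128, 70, 240, 305, 238, 226, 105, 326, 318, 101, 297, 209, 35, 19]
t=1: [164, 233, 177, 63, 60, 72, 83, 193, 71, 50, 190, 85, 79, 96, 97]
t=2: [43, 69, 62, 168, 159, 159, 180, 82, 175, 165, 83, 184, 179, 225, 207]
t=3: [185, 154, 151, 63, 251, 268, 95, 161, 43, 75, 188, 67, 65, 38, 81]
t=4: [67, 297, 285, 169, 82, 74, 204, 80, 131, 165, 67, 188, 172, 142, 171]
t=5: [173, 57, 55, 89, 156, 162, 69, 170, 247, 70, 155, 51, 69, 244, 78]
t=6: [93, 150, 154, 198, 286, 68, 149, 63, 70, 174, 262, 174, 152, 85, 213]
t=7: [204, 305, 306, 96, 59, 175, 284, 220, 161, 58, 71, 112, 292, 194, 56]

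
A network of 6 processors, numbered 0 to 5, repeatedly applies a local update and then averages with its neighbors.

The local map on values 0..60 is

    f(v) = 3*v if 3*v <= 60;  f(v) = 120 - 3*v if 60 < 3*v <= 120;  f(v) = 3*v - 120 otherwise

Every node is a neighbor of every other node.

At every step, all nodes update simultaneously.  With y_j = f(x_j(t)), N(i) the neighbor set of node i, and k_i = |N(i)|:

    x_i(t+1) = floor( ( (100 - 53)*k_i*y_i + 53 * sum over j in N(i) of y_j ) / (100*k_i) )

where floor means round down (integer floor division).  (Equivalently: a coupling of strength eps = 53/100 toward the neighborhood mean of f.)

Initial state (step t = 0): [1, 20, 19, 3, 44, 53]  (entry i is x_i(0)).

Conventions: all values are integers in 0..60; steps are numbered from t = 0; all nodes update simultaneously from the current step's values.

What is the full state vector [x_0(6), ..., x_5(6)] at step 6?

Answer: [37, 29, 30, 37, 40, 37]

Derivation:
t=0: [1, 20, 19, 3, 44, 53]
t=1: [20, 40, 39, 22, 23, 33]
t=2: [41, 20, 21, 39, 38, 27]
t=3: [18, 39, 38, 18, 19, 32]
t=4: [40, 22, 23, 40, 41, 29]
t=5: [14, 34, 33, 14, 16, 26]
t=6: [37, 29, 30, 37, 40, 37]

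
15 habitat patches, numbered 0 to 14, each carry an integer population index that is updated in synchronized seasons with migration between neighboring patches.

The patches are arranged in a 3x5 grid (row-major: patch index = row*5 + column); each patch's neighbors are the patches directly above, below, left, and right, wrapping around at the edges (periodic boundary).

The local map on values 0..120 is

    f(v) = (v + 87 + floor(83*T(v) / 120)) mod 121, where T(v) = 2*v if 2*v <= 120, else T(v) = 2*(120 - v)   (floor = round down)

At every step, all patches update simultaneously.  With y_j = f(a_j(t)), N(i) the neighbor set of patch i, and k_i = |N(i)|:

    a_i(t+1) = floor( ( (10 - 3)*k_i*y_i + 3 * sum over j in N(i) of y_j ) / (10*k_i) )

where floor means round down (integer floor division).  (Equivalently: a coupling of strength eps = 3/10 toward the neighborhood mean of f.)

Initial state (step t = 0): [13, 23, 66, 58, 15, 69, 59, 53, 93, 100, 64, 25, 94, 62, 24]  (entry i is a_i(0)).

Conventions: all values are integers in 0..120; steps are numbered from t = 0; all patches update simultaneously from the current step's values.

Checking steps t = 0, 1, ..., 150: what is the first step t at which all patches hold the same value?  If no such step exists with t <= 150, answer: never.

Answer: 6
Key observation: Synchronization is absorbing here: once all patches are equal they stay equal, and step 6 is the first all-equal step.

Derivation:
t=0: [13, 23, 66, 58, 15, 69, 59, 53, 93, 100, 64, 25, 94, 62, 24]  (not all equal)
t=1: [99, 40, 97, 96, 25, 105, 92, 94, 96, 81, 95, 42, 91, 99, 39]  (not all equal)
t=2: [86, 68, 91, 89, 43, 92, 90, 95, 95, 90, 89, 72, 94, 91, 64]  (not all equal)
t=3: [96, 103, 97, 94, 77, 96, 97, 95, 95, 95, 98, 102, 95, 97, 101]  (not all equal)
t=4: [95, 92, 94, 95, 99, 94, 93, 94, 94, 95, 93, 92, 94, 94, 93]  (not all equal)
t=5: [95, 95, 95, 94, 94, 95, 95, 95, 95, 95, 95, 95, 95, 95, 95]  (not all equal)
t=6: [95, 95, 95, 95, 95, 95, 95, 95, 95, 95, 95, 95, 95, 95, 95]  (all equal)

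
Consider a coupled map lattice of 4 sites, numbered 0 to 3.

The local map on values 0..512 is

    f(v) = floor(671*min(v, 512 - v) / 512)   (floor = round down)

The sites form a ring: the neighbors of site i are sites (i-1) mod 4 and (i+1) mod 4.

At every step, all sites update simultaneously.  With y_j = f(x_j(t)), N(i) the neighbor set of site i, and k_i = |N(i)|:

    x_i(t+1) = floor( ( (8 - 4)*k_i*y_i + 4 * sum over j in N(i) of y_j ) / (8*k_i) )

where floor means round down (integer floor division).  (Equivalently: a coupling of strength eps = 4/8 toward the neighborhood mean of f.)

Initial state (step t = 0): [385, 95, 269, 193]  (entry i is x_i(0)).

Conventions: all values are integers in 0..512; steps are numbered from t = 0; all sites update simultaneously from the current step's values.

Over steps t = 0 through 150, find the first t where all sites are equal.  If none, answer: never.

Simulating step by step:
t=0: [385, 95, 269, 193]  (not all equal)
t=1: [177, 183, 253, 247]  (not all equal)
t=2: [256, 260, 306, 302]  (not all equal)
t=3: [318, 316, 285, 288]  (not all equal)
t=4: [264, 265, 285, 284]  (not all equal)
t=5: [317, 317, 303, 304]  (not all equal)
t=6: [259, 259, 268, 268]  (not all equal)
t=7: [328, 328, 322, 322]  (not all equal)
t=8: [243, 243, 247, 247]  (not all equal)
t=9: [319, 319, 321, 321]  (not all equal)
t=10: [251, 251, 250, 250]  (not all equal)
t=11: [327, 327, 327, 327]  (all equal)

Answer: 11
Key observation: Synchronization is absorbing here: once all sites are equal they stay equal, and step 11 is the first all-equal step.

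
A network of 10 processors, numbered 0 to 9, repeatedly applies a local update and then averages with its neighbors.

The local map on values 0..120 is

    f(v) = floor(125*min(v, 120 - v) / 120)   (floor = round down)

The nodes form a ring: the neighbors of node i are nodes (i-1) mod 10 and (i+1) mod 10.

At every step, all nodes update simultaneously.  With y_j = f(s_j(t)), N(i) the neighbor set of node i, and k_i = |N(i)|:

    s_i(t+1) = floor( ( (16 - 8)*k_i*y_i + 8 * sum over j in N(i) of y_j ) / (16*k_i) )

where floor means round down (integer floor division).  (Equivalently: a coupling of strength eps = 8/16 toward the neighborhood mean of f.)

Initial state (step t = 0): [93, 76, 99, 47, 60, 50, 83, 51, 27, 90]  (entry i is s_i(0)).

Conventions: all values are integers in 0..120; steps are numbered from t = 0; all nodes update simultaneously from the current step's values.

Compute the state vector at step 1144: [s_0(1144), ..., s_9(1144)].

Answer: [61, 61, 61, 61, 61, 61, 61, 61, 61, 61]
Key observation: The state at step 22, [61, 61, 61, 61, 61, 61, 61, 61, 61, 61], reappears at step 23: the system is in a cycle of period 1 from step 22 on.  Therefore the state at step 1144 equals the state at step 22 + ((1144 - 22) mod 1) = 22, which is [61, 61, 61, 61, 61, 61, 61, 61, 61, 61].

Derivation:
t=0: [93, 76, 99, 47, 60, 50, 83, 51, 27, 90]
t=1: [33, 34, 33, 44, 56, 51, 45, 43, 35, 29]
t=2: [33, 34, 37, 45, 53, 52, 47, 42, 36, 32]
t=3: [34, 35, 39, 46, 52, 52, 48, 42, 37, 34]
t=4: [35, 36, 40, 47, 52, 53, 49, 43, 38, 35]
t=5: [36, 37, 41, 47, 52, 53, 50, 44, 39, 36]
t=6: [37, 38, 42, 48, 52, 54, 51, 45, 40, 37]
t=7: [38, 39, 43, 49, 53, 54, 52, 46, 41, 38]
t=8: [39, 40, 44, 50, 54, 55, 52, 47, 42, 39]
t=9: [40, 41, 45, 51, 55, 56, 53, 48, 43, 40]
t=10: [41, 42, 46, 52, 56, 57, 54, 49, 44, 41]
t=11: [42, 43, 47, 53, 57, 58, 55, 50, 45, 42]
t=12: [43, 44, 48, 54, 58, 59, 56, 51, 46, 43]
t=13: [44, 46, 50, 55, 59, 60, 57, 52, 47, 44]
t=14: [45, 47, 52, 56, 60, 61, 58, 53, 48, 45]
t=15: [46, 49, 53, 58, 60, 61, 59, 55, 50, 47]
t=16: [48, 51, 55, 59, 61, 61, 60, 56, 52, 48]
t=17: [50, 53, 57, 60, 61, 61, 60, 58, 54, 51]
t=18: [53, 55, 58, 61, 61, 61, 61, 59, 56, 53]
t=19: [55, 57, 59, 60, 61, 61, 61, 60, 58, 55]
t=20: [57, 59, 60, 61, 61, 61, 61, 61, 59, 57]
t=21: [59, 60, 61, 61, 61, 61, 61, 61, 60, 59]
t=22: [61, 61, 61, 61, 61, 61, 61, 61, 61, 61]
t=23: [61, 61, 61, 61, 61, 61, 61, 61, 61, 61]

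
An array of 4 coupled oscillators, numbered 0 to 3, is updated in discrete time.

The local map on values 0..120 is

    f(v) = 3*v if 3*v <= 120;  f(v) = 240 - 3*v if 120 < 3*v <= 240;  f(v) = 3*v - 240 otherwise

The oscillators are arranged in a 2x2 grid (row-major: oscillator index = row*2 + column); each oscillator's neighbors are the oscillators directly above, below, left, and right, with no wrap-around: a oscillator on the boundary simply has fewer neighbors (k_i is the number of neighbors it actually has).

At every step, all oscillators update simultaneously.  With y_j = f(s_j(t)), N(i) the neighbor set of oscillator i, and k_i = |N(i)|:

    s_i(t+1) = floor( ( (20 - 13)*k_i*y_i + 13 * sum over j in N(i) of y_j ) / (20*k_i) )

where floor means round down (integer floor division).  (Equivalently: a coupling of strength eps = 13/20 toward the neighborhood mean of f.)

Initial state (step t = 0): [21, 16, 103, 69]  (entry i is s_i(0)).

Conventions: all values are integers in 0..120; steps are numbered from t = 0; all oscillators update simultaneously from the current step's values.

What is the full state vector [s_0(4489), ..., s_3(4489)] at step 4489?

Simulating step by step:
t=0: [21, 16, 103, 69]
t=1: [60, 48, 55, 49]
t=2: [76, 83, 75, 88]
t=3: [12, 14, 16, 16]
t=4: [41, 42, 44, 46]
t=5: [113, 111, 108, 107]
t=6: [92, 91, 87, 85]
t=7: [30, 28, 23, 22]
t=8: [81, 80, 74, 72]
t=9: [6, 8, 15, 14]
t=10: [28, 27, 35, 37]
t=11: [89, 91, 100, 99]
t=12: [39, 38, 48, 50]
t=13: [109, 107, 100, 99]
t=14: [76, 75, 67, 65]
t=15: [21, 23, 32, 33]
t=16: [75, 76, 86, 88]
t=17: [15, 16, 18, 18]
t=18: [48, 48, 51, 52]
t=19: [93, 92, 88, 88]
t=20: [33, 33, 28, 27]
t=21: [94, 93, 87, 87]
t=22: [34, 34, 27, 26]
t=23: [95, 94, 86, 86]
t=24: [35, 35, 26, 25]
t=25: [96, 95, 85, 85]
t=26: [36, 36, 25, 24]
t=27: [97, 96, 84, 84]
t=28: [37, 37, 24, 23]
t=29: [98, 97, 83, 83]
t=30: [38, 38, 23, 22]
t=31: [99, 98, 82, 82]
t=32: [39, 39, 22, 21]
t=33: [100, 99, 81, 81]
t=34: [40, 40, 21, 20]
t=35: [101, 100, 80, 80]
t=36: [41, 41, 20, 19]
t=37: [98, 97, 77, 77]
t=38: [38, 38, 23, 22]

Answer: [100, 99, 81, 81]
Key observation: The state at step 30, [38, 38, 23, 22], reappears at step 38: the system is in a cycle of period 8 from step 30 on.  Therefore the state at step 4489 equals the state at step 30 + ((4489 - 30) mod 8) = 33, which is [100, 99, 81, 81].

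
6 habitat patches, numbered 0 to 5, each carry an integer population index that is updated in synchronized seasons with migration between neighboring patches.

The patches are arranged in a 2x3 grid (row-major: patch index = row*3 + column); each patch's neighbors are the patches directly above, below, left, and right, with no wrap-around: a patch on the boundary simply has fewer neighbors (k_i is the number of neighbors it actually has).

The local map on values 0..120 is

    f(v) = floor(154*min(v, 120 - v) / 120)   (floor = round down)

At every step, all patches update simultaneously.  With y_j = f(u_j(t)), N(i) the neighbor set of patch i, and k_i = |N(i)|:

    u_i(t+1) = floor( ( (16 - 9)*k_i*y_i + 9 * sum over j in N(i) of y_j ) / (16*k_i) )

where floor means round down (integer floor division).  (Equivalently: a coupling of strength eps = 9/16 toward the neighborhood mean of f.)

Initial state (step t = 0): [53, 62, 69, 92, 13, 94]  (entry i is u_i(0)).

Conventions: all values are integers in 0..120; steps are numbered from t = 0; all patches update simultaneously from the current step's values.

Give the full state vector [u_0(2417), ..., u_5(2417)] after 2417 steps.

Simulating step by step:
t=0: [53, 62, 69, 92, 13, 94]
t=1: [60, 60, 58, 38, 33, 37]
t=2: [68, 69, 67, 54, 50, 53]
t=3: [66, 65, 67, 66, 65, 66]
t=4: [69, 69, 68, 69, 69, 69]
t=5: [65, 65, 65, 65, 65, 65]
t=6: [70, 70, 70, 70, 70, 70]
t=7: [64, 64, 64, 64, 64, 64]
t=8: [71, 71, 71, 71, 71, 71]
t=9: [62, 62, 62, 62, 62, 62]
t=10: [74, 74, 74, 74, 74, 74]
t=11: [59, 59, 59, 59, 59, 59]
t=12: [75, 75, 75, 75, 75, 75]
t=13: [57, 57, 57, 57, 57, 57]
t=14: [73, 73, 73, 73, 73, 73]
t=15: [60, 60, 60, 60, 60, 60]
t=16: [77, 77, 77, 77, 77, 77]
t=17: [55, 55, 55, 55, 55, 55]
t=18: [70, 70, 70, 70, 70, 70]

Answer: [55, 55, 55, 55, 55, 55]
Key observation: The state at step 6, [70, 70, 70, 70, 70, 70], reappears at step 18: the system is in a cycle of period 12 from step 6 on.  Therefore the state at step 2417 equals the state at step 6 + ((2417 - 6) mod 12) = 17, which is [55, 55, 55, 55, 55, 55].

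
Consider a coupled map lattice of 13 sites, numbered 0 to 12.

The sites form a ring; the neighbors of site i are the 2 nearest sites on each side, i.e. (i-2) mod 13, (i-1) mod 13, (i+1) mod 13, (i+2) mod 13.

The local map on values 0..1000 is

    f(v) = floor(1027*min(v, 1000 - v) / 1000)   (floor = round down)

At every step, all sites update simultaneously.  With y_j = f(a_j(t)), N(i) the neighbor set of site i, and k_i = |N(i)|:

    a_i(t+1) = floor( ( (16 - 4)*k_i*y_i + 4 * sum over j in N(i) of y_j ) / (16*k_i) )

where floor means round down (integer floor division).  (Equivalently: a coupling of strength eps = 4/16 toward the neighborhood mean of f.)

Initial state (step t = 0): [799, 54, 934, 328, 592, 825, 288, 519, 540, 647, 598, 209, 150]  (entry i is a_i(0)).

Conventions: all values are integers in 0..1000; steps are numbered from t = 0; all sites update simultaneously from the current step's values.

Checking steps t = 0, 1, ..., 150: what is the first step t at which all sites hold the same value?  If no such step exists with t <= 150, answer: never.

Answer: never
Key observation: The state at step 34 reappears at step 36 — the system is in a cycle of period 2 from step 34 on.  No step 0..36 is synchronized, and the cycle repeats forever, so no step up to 150 (or ever) has all sites equal.

Derivation:
t=0: [799, 54, 934, 328, 592, 825, 288, 519, 540, 647, 598, 209, 150]  (not all equal)
t=1: [185, 88, 113, 297, 369, 230, 318, 451, 451, 370, 384, 231, 170]  (not all equal)
t=2: [180, 116, 147, 280, 344, 269, 340, 435, 444, 381, 373, 248, 187]  (not all equal)
t=3: [182, 140, 171, 271, 331, 296, 357, 426, 439, 389, 368, 262, 202]  (not all equal)
t=4: [189, 160, 190, 268, 324, 316, 370, 422, 436, 395, 365, 274, 216]  (not all equal)
t=5: [199, 178, 206, 269, 322, 331, 380, 421, 434, 399, 365, 285, 229]  (not all equal)
t=6: [210, 194, 220, 273, 323, 343, 389, 422, 434, 403, 366, 295, 242]  (not all equal)
t=7: [222, 209, 232, 279, 326, 354, 396, 425, 435, 406, 369, 304, 254]  (not all equal)
t=8: [234, 223, 244, 286, 331, 363, 403, 428, 436, 410, 373, 314, 265]  (not all equal)
t=9: [247, 237, 256, 294, 337, 371, 409, 432, 438, 415, 378, 323, 277]  (not all equal)
t=10: [259, 251, 267, 302, 344, 380, 416, 437, 441, 420, 384, 332, 288]  (not all equal)
t=11: [271, 264, 279, 312, 352, 388, 422, 442, 445, 425, 390, 341, 299]  (not all equal)
t=12: [284, 277, 291, 322, 360, 396, 429, 447, 450, 430, 396, 351, 311]  (not all equal)
t=13: [297, 290, 303, 332, 368, 404, 436, 453, 455, 436, 403, 361, 323]  (not all equal)
t=14: [310, 303, 315, 342, 377, 412, 442, 459, 461, 442, 410, 371, 334]  (not all equal)
t=15: [323, 316, 327, 353, 387, 421, 449, 465, 467, 448, 418, 381, 346]  (not all equal)
t=16: [336, 329, 339, 364, 397, 430, 457, 472, 473, 456, 427, 391, 358]  (not all equal)
t=17: [349, 342, 352, 375, 407, 439, 465, 479, 479, 464, 436, 401, 370]  (not all equal)
t=18: [362, 355, 365, 387, 417, 448, 473, 486, 486, 472, 445, 412, 382]  (not all equal)
t=19: [375, 368, 378, 399, 428, 458, 481, 494, 494, 480, 455, 423, 394]  (not all equal)
t=20: [388, 381, 391, 411, 439, 468, 489, 502, 502, 488, 465, 434, 406]  (not all equal)
t=21: [401, 395, 404, 424, 450, 477, 498, 507, 507, 497, 474, 445, 418]  (not all equal)
t=22: [414, 409, 417, 436, 462, 486, 505, 505, 505, 504, 483, 457, 431]  (not all equal)
t=23: [428, 423, 431, 449, 473, 495, 505, 507, 507, 505, 492, 468, 444]  (not all equal)
t=24: [442, 437, 445, 462, 483, 503, 506, 506, 506, 505, 500, 479, 457]  (not all equal)
t=25: [456, 451, 459, 474, 493, 506, 506, 507, 507, 507, 508, 489, 470]  (not all equal)
t=26: [470, 466, 473, 486, 502, 505, 506, 506, 506, 505, 503, 499, 482]  (not all equal)
t=27: [484, 481, 486, 498, 508, 507, 507, 507, 507, 508, 508, 508, 495]  (not all equal)
t=28: [498, 495, 499, 508, 505, 506, 505, 505, 505, 505, 505, 504, 506]  (not all equal)
t=29: [510, 508, 511, 505, 508, 507, 507, 507, 508, 508, 508, 508, 507]  (not all equal)
t=30: [503, 504, 502, 507, 505, 506, 505, 505, 505, 505, 505, 504, 505]  (not all equal)
t=31: [509, 508, 510, 506, 508, 507, 507, 507, 508, 508, 508, 508, 508]  (not all equal)
t=32: [504, 504, 503, 506, 505, 506, 505, 505, 505, 505, 505, 504, 504]  (not all equal)
t=33: [509, 508, 509, 507, 508, 507, 507, 507, 508, 508, 508, 508, 508]  (not all equal)
t=34: [504, 504, 504, 505, 505, 505, 505, 505, 505, 505, 505, 504, 504]  (not all equal)
t=35: [509, 508, 508, 508, 508, 508, 508, 508, 508, 508, 508, 508, 508]  (not all equal)
t=36: [504, 504, 504, 505, 505, 505, 505, 505, 505, 505, 505, 504, 504]  (not all equal)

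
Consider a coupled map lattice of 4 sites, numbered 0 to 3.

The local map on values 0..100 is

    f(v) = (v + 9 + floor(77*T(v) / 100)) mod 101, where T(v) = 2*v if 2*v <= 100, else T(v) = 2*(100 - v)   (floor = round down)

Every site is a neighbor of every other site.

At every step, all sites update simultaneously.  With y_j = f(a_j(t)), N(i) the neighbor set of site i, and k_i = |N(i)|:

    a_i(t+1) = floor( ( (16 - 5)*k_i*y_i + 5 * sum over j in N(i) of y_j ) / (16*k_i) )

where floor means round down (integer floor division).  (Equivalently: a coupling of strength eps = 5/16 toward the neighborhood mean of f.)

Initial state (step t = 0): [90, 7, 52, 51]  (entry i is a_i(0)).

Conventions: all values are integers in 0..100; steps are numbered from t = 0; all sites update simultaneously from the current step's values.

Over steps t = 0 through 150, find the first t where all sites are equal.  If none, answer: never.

Answer: 9
Key observation: Synchronization is absorbing here: once all sites are equal they stay equal, and step 9 is the first all-equal step.

Derivation:
t=0: [90, 7, 52, 51]  (not all equal)
t=1: [18, 26, 30, 30]  (not all equal)
t=2: [62, 74, 80, 80]  (not all equal)
t=3: [25, 21, 19, 19]  (not all equal)
t=4: [67, 62, 59, 59]  (not all equal)
t=5: [26, 28, 29, 29]  (not all equal)
t=6: [76, 79, 81, 81]  (not all equal)
t=7: [19, 18, 18, 18]  (not all equal)
t=8: [56, 54, 54, 54]  (not all equal)
t=9: [31, 31, 31, 31]  (all equal)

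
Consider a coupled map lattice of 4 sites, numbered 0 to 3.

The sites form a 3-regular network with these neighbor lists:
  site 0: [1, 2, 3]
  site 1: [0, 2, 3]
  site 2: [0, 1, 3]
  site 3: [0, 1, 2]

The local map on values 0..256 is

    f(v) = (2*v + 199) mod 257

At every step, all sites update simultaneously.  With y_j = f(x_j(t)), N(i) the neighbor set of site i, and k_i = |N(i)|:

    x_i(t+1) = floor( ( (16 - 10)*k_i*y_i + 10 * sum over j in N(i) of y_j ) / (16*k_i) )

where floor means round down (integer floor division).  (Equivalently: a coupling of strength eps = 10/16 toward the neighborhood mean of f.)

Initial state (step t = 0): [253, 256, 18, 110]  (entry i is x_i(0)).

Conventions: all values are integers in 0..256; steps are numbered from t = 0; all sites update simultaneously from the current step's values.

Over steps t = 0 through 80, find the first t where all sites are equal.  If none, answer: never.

Answer: 4
Key observation: Synchronization is absorbing here: once all sites are equal they stay equal, and step 4 is the first all-equal step.

Derivation:
t=0: [253, 256, 18, 110]  (not all equal)
t=1: [195, 196, 202, 190]  (not all equal)
t=2: [76, 76, 78, 74]  (not all equal)
t=3: [94, 94, 94, 93]  (not all equal)
t=4: [129, 129, 129, 129]  (all equal)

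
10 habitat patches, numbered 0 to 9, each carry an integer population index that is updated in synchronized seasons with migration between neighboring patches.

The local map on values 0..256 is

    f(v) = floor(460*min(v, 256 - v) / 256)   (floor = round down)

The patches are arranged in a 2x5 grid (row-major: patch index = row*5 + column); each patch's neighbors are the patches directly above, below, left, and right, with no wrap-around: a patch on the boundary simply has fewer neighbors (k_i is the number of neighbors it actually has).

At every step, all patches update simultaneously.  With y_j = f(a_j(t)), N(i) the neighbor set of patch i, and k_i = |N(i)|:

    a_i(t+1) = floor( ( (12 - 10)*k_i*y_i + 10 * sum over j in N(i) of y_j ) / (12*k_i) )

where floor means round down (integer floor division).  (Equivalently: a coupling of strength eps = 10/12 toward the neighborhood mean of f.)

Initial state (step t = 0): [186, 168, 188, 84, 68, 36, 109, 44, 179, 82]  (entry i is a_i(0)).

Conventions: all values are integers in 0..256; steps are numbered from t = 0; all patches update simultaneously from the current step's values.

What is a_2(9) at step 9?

Answer: a_2(9) = 162

Derivation:
t=0: [186, 168, 188, 84, 68, 36, 109, 44, 179, 82]
t=1: [113, 149, 127, 131, 144, 144, 116, 139, 127, 132]
t=2: [197, 209, 211, 219, 219, 204, 202, 219, 220, 215]
t=3: [91, 92, 73, 69, 68, 100, 83, 77, 67, 66]
t=4: [170, 150, 140, 124, 120, 159, 158, 134, 125, 120]
t=5: [177, 181, 209, 216, 217, 166, 191, 205, 219, 218]
t=6: [146, 117, 96, 72, 69, 133, 126, 89, 74, 68]
t=7: [212, 200, 167, 140, 125, 213, 201, 173, 135, 126]
t=8: [86, 110, 153, 201, 218, 86, 106, 156, 198, 221]
t=9: [171, 179, 162, 115, 78, 169, 178, 162, 111, 82]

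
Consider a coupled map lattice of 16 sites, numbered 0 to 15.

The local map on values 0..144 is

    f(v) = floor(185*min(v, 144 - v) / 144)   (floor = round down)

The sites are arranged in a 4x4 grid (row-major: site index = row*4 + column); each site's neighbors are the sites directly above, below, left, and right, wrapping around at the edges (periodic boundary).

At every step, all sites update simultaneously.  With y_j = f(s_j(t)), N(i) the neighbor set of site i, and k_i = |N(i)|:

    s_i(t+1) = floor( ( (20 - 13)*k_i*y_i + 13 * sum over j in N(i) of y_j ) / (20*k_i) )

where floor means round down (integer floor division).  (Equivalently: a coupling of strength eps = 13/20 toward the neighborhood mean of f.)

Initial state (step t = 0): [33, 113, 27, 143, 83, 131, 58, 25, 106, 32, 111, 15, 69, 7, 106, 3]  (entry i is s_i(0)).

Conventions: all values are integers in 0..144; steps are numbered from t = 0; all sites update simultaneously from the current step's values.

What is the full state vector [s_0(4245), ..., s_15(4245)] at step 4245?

Answer: [91, 91, 91, 91, 91, 91, 91, 91, 91, 91, 91, 91, 91, 91, 91, 91]
Key observation: The state at step 13, [91, 91, 91, 91, 91, 91, 91, 91, 91, 91, 91, 91, 91, 91, 91, 91], reappears at step 17: the system is in a cycle of period 4 from step 13 on.  Therefore the state at step 4245 equals the state at step 13 + ((4245 - 13) mod 4) = 13, which is [91, 91, 91, 91, 91, 91, 91, 91, 91, 91, 91, 91, 91, 91, 91, 91].

Derivation:
t=0: [33, 113, 27, 143, 83, 131, 58, 25, 106, 32, 111, 15, 69, 7, 106, 3]
t=1: [48, 29, 38, 18, 49, 43, 46, 39, 53, 32, 44, 26, 47, 37, 30, 26]
t=2: [50, 47, 42, 39, 59, 51, 54, 46, 55, 51, 47, 45, 54, 45, 43, 36]
t=3: [63, 59, 56, 53, 68, 66, 62, 61, 67, 63, 60, 58, 62, 60, 54, 53]
t=4: [78, 76, 72, 72, 83, 81, 78, 77, 82, 80, 76, 76, 78, 76, 71, 70]
t=5: [84, 86, 89, 89, 80, 81, 85, 85, 81, 82, 86, 85, 84, 86, 89, 88]
t=6: [76, 74, 71, 72, 79, 78, 74, 75, 78, 77, 74, 75, 76, 74, 71, 72]
t=7: [87, 88, 90, 90, 84, 85, 88, 88, 85, 86, 88, 88, 87, 88, 90, 90]
t=8: [72, 71, 69, 69, 74, 73, 71, 71, 74, 73, 71, 71, 72, 71, 69, 69]
t=9: [90, 90, 88, 89, 90, 90, 90, 90, 90, 90, 90, 90, 90, 90, 88, 89]
t=10: [69, 69, 70, 69, 69, 69, 69, 69, 69, 69, 69, 69, 69, 69, 70, 69]
t=11: [88, 88, 88, 88, 88, 88, 88, 88, 88, 88, 88, 88, 88, 88, 88, 88]
t=12: [71, 71, 71, 71, 71, 71, 71, 71, 71, 71, 71, 71, 71, 71, 71, 71]
t=13: [91, 91, 91, 91, 91, 91, 91, 91, 91, 91, 91, 91, 91, 91, 91, 91]
t=14: [68, 68, 68, 68, 68, 68, 68, 68, 68, 68, 68, 68, 68, 68, 68, 68]
t=15: [87, 87, 87, 87, 87, 87, 87, 87, 87, 87, 87, 87, 87, 87, 87, 87]
t=16: [73, 73, 73, 73, 73, 73, 73, 73, 73, 73, 73, 73, 73, 73, 73, 73]
t=17: [91, 91, 91, 91, 91, 91, 91, 91, 91, 91, 91, 91, 91, 91, 91, 91]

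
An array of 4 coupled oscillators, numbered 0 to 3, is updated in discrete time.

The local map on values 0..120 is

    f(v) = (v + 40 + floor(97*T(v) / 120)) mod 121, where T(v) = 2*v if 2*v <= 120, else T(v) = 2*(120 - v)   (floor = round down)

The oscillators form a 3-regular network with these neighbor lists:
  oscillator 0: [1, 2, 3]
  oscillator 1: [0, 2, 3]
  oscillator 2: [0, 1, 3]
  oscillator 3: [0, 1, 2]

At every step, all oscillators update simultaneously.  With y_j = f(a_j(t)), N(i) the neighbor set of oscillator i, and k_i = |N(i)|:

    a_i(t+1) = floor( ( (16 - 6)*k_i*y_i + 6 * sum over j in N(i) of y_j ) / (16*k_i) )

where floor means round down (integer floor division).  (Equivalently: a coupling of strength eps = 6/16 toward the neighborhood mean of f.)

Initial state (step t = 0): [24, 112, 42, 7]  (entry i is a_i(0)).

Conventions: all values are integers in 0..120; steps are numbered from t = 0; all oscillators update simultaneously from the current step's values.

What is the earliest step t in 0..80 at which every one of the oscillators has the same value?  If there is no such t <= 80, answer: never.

Simulating step by step:
t=0: [24, 112, 42, 7]  (not all equal)
t=1: [79, 50, 42, 57]  (not all equal)
t=2: [58, 50, 40, 60]  (not all equal)
t=3: [62, 51, 38, 65]  (not all equal)
t=4: [64, 53, 36, 63]  (not all equal)
t=5: [63, 55, 33, 64]  (not all equal)
t=6: [63, 57, 29, 63]  (not all equal)
t=7: [78, 75, 98, 78]  (not all equal)
t=8: [62, 63, 56, 62]  (not all equal)
t=9: [72, 72, 68, 72]  (not all equal)
t=10: [68, 68, 69, 68]  (not all equal)
t=11: [70, 70, 70, 70]  (all equal)

Answer: 11
Key observation: Synchronization is absorbing here: once all oscillators are equal they stay equal, and step 11 is the first all-equal step.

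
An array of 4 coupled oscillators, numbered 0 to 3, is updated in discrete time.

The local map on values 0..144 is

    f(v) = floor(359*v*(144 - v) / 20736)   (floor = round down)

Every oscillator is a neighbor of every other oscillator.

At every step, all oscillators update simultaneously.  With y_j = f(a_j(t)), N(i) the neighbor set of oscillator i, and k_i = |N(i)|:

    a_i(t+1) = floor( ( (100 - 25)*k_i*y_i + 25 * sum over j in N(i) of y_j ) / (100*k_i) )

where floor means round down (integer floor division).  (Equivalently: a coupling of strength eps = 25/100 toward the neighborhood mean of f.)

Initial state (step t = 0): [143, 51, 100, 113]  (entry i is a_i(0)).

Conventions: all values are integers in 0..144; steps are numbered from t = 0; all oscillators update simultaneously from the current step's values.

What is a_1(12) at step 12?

Answer: a_1(12) = 86

Derivation:
t=0: [143, 51, 100, 113]
t=1: [19, 73, 69, 58]
t=2: [52, 84, 84, 82]
t=3: [83, 86, 86, 87]
t=4: [86, 86, 86, 85]
t=5: [86, 86, 86, 86]
t=6: [86, 86, 86, 86]
t=7: [86, 86, 86, 86]
t=8: [86, 86, 86, 86]
t=9: [86, 86, 86, 86]
t=10: [86, 86, 86, 86]
t=11: [86, 86, 86, 86]
t=12: [86, 86, 86, 86]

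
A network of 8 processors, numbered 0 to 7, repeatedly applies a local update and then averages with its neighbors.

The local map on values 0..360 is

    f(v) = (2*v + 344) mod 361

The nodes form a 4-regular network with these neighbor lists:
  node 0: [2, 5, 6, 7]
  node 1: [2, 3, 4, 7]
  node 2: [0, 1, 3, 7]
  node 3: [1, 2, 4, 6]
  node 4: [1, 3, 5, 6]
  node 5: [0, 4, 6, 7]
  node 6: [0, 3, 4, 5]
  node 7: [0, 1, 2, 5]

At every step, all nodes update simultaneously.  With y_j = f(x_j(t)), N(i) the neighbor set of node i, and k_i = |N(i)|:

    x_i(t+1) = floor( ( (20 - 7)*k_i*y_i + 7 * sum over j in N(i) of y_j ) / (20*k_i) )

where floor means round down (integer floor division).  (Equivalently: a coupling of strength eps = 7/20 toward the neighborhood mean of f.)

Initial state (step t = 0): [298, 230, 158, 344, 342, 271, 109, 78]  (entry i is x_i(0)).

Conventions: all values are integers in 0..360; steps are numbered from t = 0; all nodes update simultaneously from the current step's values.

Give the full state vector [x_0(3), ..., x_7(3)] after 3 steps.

Simulating step by step:
t=0: [298, 230, 158, 344, 342, 271, 109, 78]
t=1: [211, 145, 259, 279, 265, 182, 217, 157]
t=2: [102, 244, 160, 171, 173, 273, 99, 263]
t=3: [191, 168, 264, 292, 282, 183, 205, 163]

Answer: [191, 168, 264, 292, 282, 183, 205, 163]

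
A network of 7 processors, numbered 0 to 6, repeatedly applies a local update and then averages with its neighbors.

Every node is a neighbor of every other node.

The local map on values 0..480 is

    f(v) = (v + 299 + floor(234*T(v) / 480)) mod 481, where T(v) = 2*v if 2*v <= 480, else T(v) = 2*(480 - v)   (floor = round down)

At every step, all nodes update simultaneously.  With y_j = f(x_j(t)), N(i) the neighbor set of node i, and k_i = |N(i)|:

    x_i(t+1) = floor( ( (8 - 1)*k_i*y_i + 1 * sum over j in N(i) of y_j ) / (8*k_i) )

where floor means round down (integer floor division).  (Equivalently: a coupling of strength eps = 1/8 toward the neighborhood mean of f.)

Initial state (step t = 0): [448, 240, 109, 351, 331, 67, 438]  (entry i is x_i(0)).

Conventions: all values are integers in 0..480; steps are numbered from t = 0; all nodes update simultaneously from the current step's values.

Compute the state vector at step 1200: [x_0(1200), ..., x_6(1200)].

Simulating step by step:
t=0: [448, 240, 109, 351, 331, 67, 438]
t=1: [294, 289, 68, 291, 291, 408, 293]
t=2: [295, 295, 415, 295, 295, 298, 295]
t=3: [293, 293, 295, 293, 293, 293, 293]
t=4: [293, 293, 293, 293, 293, 293, 293]
t=5: [293, 293, 293, 293, 293, 293, 293]

Answer: [293, 293, 293, 293, 293, 293, 293]
Key observation: The state at step 4, [293, 293, 293, 293, 293, 293, 293], reappears at step 5: the system is in a cycle of period 1 from step 4 on.  Therefore the state at step 1200 equals the state at step 4 + ((1200 - 4) mod 1) = 4, which is [293, 293, 293, 293, 293, 293, 293].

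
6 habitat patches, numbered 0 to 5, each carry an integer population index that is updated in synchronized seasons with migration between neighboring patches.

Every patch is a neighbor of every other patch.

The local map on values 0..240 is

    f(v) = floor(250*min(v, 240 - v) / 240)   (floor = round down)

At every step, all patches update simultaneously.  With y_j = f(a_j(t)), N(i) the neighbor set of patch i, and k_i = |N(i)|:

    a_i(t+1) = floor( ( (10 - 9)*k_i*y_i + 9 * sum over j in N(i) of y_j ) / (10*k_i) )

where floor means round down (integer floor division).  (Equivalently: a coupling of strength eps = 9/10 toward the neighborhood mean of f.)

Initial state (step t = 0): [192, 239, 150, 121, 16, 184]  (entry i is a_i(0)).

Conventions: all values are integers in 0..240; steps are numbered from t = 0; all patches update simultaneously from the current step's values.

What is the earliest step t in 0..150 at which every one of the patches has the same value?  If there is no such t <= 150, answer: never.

Answer: 3
Key observation: Synchronization is absorbing here: once all patches are equal they stay equal, and step 3 is the first all-equal step.

Derivation:
t=0: [192, 239, 150, 121, 16, 184]  (not all equal)
t=1: [57, 61, 53, 51, 60, 56]  (not all equal)
t=2: [58, 57, 58, 58, 58, 58]  (not all equal)
t=3: [59, 59, 59, 59, 59, 59]  (all equal)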